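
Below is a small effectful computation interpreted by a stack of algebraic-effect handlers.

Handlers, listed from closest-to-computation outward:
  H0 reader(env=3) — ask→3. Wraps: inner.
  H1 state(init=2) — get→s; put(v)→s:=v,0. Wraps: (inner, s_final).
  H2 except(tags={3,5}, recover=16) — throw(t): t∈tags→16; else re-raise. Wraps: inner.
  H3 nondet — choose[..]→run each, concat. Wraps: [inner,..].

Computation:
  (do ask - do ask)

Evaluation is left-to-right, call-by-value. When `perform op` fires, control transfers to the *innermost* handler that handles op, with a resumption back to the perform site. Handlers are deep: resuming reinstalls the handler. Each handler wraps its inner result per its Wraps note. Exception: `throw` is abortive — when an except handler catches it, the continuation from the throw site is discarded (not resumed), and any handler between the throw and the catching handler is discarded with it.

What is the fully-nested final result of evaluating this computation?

Working:
ask @ H0 ⇒ 3
ask @ H0 ⇒ 3
H0 returns 0
H1 returns (0, 2)
H2 returns (0, 2)
H3 returns [(0, 2)]
= [(0, 2)]

Answer: [(0, 2)]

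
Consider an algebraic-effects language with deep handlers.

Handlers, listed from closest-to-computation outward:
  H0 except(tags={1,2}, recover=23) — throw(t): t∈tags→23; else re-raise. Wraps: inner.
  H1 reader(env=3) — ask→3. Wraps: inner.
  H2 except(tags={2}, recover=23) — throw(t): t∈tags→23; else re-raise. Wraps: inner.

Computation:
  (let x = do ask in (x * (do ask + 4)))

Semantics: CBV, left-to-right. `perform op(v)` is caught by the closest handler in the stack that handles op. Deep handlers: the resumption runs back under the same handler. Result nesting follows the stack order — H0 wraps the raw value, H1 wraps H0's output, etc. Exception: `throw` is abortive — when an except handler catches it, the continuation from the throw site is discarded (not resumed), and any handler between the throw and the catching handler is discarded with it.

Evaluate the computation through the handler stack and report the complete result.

Working:
ask @ H1 ⇒ 3
ask @ H1 ⇒ 3
H0 returns 21
H1 returns 21
H2 returns 21
= 21

Answer: 21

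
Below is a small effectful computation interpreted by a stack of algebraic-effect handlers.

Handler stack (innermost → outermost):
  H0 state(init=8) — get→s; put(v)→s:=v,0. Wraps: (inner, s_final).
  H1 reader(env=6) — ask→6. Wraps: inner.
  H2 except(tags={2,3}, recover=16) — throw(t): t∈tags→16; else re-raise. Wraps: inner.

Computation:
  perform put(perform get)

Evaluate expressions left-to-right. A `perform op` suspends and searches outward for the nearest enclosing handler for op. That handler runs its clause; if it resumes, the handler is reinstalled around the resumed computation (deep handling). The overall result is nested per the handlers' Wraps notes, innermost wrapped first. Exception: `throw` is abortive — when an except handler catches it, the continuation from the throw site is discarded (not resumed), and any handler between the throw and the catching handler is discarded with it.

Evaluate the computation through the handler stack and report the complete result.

Answer: (0, 8)

Step-by-step:
get @ H0 ⇒ 8
put(8) @ H0 ⇒ s:=8
H0 returns (0, 8)
H1 returns (0, 8)
H2 returns (0, 8)
= (0, 8)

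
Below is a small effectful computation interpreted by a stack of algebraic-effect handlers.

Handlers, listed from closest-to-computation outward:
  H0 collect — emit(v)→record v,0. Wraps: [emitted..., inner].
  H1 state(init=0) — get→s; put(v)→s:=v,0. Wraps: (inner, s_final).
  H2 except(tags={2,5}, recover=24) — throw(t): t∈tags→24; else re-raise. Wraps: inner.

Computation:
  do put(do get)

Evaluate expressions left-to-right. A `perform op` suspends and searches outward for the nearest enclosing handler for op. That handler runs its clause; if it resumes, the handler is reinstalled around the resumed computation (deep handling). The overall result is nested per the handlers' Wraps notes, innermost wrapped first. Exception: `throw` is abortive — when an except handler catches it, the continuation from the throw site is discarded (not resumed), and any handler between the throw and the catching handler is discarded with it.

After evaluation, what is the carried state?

Working:
get @ H1 ⇒ 0
put(0) @ H1 ⇒ s:=0
H0 returns [0]
H1 returns ([0], 0)
H2 returns ([0], 0)
= ([0], 0)

Answer: 0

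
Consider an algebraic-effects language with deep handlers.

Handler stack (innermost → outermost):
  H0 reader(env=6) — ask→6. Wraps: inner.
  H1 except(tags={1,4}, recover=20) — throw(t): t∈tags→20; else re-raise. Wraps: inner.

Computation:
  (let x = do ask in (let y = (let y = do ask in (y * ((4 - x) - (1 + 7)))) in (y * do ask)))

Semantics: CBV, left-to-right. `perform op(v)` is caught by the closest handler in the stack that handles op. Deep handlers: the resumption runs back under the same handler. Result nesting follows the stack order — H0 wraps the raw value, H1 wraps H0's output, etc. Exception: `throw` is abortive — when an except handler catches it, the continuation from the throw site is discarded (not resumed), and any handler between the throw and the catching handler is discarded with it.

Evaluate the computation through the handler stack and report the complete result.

Answer: -360

Evaluation trace:
ask @ H0 ⇒ 6
ask @ H0 ⇒ 6
ask @ H0 ⇒ 6
H0 returns -360
H1 returns -360
= -360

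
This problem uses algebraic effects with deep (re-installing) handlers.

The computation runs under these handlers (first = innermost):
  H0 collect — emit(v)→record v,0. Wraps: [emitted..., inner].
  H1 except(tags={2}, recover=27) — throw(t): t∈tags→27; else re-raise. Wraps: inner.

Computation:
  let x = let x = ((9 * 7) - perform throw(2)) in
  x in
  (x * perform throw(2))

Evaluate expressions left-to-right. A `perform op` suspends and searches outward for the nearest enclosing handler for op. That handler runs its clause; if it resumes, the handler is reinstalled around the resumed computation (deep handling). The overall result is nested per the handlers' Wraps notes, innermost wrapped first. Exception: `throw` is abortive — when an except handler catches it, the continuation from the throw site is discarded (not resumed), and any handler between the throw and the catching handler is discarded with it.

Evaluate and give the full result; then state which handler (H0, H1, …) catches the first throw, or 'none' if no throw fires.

Answer: 27 ; first throw caught by: H1

Step-by-step:
throw(2) @ H1 caught ⇒ 27
= 27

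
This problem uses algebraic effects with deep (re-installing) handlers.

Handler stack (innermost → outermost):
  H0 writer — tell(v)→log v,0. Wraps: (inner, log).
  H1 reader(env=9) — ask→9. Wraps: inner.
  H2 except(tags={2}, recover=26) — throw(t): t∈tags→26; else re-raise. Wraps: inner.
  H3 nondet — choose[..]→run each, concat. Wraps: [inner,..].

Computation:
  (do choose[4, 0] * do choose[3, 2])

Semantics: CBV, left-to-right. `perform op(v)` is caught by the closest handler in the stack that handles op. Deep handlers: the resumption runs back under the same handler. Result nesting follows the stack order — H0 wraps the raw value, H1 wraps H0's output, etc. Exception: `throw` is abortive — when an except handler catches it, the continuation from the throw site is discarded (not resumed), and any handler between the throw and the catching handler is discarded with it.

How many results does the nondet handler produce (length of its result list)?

Step-by-step:
choose[4, 0] @ H3
  branch[0] choose=4:
    choose[3, 2] @ H3
      branch[0] choose=3:
        H0 returns (12, ())
        H1 returns (12, ())
        H2 returns (12, ())
        H3 returns [(12, ())]
      branch[1] choose=2:
        H0 returns (8, ())
        H1 returns (8, ())
        H2 returns (8, ())
        H3 returns [(8, ())]
  branch[1] choose=0:
    choose[3, 2] @ H3
      branch[0] choose=3:
        H0 returns (0, ())
        H1 returns (0, ())
        H2 returns (0, ())
        H3 returns [(0, ())]
      branch[1] choose=2:
        H0 returns (0, ())
        H1 returns (0, ())
        H2 returns (0, ())
        H3 returns [(0, ())]
= [(12, ()), (8, ()), (0, ()), (0, ())]

Answer: 4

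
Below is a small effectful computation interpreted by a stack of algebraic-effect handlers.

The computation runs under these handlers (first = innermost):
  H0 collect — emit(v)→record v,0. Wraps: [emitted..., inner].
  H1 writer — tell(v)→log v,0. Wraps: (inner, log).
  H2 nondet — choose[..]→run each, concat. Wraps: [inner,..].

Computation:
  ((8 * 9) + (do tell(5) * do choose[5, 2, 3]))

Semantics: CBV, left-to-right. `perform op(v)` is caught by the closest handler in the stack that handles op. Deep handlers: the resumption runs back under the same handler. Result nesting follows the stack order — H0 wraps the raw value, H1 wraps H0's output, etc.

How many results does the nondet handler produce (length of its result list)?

Step-by-step:
tell(5) @ H1 ⇒ log+=5
choose[5, 2, 3] @ H2
  branch[0] choose=5:
    H0 returns [72]
    H1 returns ([72], (5))
    H2 returns [([72], (5))]
  branch[1] choose=2:
    H0 returns [72]
    H1 returns ([72], (5))
    H2 returns [([72], (5))]
  branch[2] choose=3:
    H0 returns [72]
    H1 returns ([72], (5))
    H2 returns [([72], (5))]
= [([72], (5)), ([72], (5)), ([72], (5))]

Answer: 3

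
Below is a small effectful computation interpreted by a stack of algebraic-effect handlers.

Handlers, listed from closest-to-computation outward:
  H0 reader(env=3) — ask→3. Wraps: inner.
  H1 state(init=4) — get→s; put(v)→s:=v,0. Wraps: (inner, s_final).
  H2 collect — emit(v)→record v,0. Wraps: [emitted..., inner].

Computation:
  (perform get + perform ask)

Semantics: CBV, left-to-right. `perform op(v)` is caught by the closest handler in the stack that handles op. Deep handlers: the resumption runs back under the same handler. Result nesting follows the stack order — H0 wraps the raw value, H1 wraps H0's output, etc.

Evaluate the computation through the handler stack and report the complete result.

Step-by-step:
get @ H1 ⇒ 4
ask @ H0 ⇒ 3
H0 returns 7
H1 returns (7, 4)
H2 returns [(7, 4)]
= [(7, 4)]

Answer: [(7, 4)]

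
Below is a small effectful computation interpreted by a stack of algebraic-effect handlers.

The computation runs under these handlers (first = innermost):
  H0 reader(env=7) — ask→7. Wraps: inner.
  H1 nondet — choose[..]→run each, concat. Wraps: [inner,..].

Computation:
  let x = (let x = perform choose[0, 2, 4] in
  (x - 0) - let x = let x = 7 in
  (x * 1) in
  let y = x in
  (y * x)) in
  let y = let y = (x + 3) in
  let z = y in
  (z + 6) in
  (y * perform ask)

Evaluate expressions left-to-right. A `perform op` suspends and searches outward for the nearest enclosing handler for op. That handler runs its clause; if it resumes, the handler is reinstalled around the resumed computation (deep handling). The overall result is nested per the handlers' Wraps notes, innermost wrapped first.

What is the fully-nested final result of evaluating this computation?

Step-by-step:
choose[0, 2, 4] @ H1
  branch[0] choose=0:
    ask @ H0 ⇒ 7
    H0 returns -280
    H1 returns [-280]
  branch[1] choose=2:
    ask @ H0 ⇒ 7
    H0 returns -266
    H1 returns [-266]
  branch[2] choose=4:
    ask @ H0 ⇒ 7
    H0 returns -252
    H1 returns [-252]
= [-280, -266, -252]

Answer: [-280, -266, -252]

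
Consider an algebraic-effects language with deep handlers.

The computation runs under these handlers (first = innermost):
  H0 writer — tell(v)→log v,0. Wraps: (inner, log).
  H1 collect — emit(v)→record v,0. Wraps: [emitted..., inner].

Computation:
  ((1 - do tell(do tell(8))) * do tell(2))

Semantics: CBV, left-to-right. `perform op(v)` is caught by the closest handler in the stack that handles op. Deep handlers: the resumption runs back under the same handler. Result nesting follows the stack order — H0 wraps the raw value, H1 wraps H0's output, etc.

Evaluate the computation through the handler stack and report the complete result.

Step-by-step:
tell(8) @ H0 ⇒ log+=8
tell(0) @ H0 ⇒ log+=0
tell(2) @ H0 ⇒ log+=2
H0 returns (0, (8, 0, 2))
H1 returns [(0, (8, 0, 2))]
= [(0, (8, 0, 2))]

Answer: [(0, (8, 0, 2))]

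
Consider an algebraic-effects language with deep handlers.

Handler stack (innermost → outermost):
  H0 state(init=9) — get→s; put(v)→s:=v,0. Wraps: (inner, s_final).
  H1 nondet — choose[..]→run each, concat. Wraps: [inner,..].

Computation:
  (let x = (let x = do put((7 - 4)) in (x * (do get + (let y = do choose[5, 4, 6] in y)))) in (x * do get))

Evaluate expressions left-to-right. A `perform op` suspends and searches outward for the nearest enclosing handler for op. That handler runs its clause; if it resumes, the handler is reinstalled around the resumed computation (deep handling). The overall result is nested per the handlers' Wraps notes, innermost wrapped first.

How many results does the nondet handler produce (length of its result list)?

Answer: 3

Working:
put(3) @ H0 ⇒ s:=3
get @ H0 ⇒ 3
choose[5, 4, 6] @ H1
  branch[0] choose=5:
    get @ H0 ⇒ 3
    H0 returns (0, 3)
    H1 returns [(0, 3)]
  branch[1] choose=4:
    get @ H0 ⇒ 3
    H0 returns (0, 3)
    H1 returns [(0, 3)]
  branch[2] choose=6:
    get @ H0 ⇒ 3
    H0 returns (0, 3)
    H1 returns [(0, 3)]
= [(0, 3), (0, 3), (0, 3)]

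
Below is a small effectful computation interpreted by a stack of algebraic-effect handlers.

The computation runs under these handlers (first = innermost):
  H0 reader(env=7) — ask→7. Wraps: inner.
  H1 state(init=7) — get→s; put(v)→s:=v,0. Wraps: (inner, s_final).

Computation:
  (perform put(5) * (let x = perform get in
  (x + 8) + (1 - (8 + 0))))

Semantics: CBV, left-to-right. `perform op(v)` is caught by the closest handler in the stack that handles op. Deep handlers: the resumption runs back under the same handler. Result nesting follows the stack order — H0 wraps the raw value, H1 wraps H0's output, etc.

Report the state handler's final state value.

Answer: 5

Evaluation trace:
put(5) @ H1 ⇒ s:=5
get @ H1 ⇒ 5
H0 returns 0
H1 returns (0, 5)
= (0, 5)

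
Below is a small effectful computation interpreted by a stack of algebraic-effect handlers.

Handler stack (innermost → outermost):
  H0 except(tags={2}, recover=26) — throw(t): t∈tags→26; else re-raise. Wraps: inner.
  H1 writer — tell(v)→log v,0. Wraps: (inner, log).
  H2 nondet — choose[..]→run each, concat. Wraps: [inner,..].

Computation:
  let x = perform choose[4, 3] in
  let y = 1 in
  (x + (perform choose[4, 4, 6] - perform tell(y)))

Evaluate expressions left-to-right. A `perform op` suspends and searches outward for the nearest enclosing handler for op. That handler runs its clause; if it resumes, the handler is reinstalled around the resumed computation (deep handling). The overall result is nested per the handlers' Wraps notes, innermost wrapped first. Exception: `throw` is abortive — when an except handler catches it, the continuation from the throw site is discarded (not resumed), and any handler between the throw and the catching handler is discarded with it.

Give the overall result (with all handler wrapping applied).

Step-by-step:
choose[4, 3] @ H2
  branch[0] choose=4:
    choose[4, 4, 6] @ H2
      branch[0] choose=4:
        tell(1) @ H1 ⇒ log+=1
        H0 returns 8
        H1 returns (8, (1))
        H2 returns [(8, (1))]
      branch[1] choose=4:
        tell(1) @ H1 ⇒ log+=1
        H0 returns 8
        H1 returns (8, (1))
        H2 returns [(8, (1))]
      branch[2] choose=6:
        tell(1) @ H1 ⇒ log+=1
        H0 returns 10
        H1 returns (10, (1))
        H2 returns [(10, (1))]
  branch[1] choose=3:
    choose[4, 4, 6] @ H2
      branch[0] choose=4:
        tell(1) @ H1 ⇒ log+=1
        H0 returns 7
        H1 returns (7, (1))
        H2 returns [(7, (1))]
      branch[1] choose=4:
        tell(1) @ H1 ⇒ log+=1
        H0 returns 7
        H1 returns (7, (1))
        H2 returns [(7, (1))]
      branch[2] choose=6:
        tell(1) @ H1 ⇒ log+=1
        H0 returns 9
        H1 returns (9, (1))
        H2 returns [(9, (1))]
= [(8, (1)), (8, (1)), (10, (1)), (7, (1)), (7, (1)), (9, (1))]

Answer: [(8, (1)), (8, (1)), (10, (1)), (7, (1)), (7, (1)), (9, (1))]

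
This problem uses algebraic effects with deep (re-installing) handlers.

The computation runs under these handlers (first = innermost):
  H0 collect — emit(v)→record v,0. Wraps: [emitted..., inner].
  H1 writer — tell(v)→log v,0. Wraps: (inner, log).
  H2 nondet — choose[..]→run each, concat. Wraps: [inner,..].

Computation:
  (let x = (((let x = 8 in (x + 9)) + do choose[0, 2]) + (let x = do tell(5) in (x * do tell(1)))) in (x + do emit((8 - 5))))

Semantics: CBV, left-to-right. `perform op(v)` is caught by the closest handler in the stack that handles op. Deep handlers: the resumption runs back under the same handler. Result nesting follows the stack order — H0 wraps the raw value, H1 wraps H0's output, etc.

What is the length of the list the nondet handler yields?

Evaluation trace:
choose[0, 2] @ H2
  branch[0] choose=0:
    tell(5) @ H1 ⇒ log+=5
    tell(1) @ H1 ⇒ log+=1
    emit(3) @ H0 ⇒ out+=3
    H0 returns [3, 17]
    H1 returns ([3, 17], (5, 1))
    H2 returns [([3, 17], (5, 1))]
  branch[1] choose=2:
    tell(5) @ H1 ⇒ log+=5
    tell(1) @ H1 ⇒ log+=1
    emit(3) @ H0 ⇒ out+=3
    H0 returns [3, 19]
    H1 returns ([3, 19], (5, 1))
    H2 returns [([3, 19], (5, 1))]
= [([3, 17], (5, 1)), ([3, 19], (5, 1))]

Answer: 2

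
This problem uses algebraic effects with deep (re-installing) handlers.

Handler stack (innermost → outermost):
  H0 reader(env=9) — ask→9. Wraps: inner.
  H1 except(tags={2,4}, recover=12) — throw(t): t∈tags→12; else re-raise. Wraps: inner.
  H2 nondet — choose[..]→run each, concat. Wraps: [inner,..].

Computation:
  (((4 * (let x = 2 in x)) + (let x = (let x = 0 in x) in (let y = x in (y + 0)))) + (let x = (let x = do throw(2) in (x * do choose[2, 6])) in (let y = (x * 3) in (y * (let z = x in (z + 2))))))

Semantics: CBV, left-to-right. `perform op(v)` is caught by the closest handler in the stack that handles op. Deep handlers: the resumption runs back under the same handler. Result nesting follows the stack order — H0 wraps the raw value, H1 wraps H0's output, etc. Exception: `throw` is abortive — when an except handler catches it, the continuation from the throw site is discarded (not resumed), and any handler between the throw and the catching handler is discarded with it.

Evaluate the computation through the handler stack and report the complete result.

Evaluation trace:
throw(2) @ H1 caught ⇒ 12
H2 returns [12]
= [12]

Answer: [12]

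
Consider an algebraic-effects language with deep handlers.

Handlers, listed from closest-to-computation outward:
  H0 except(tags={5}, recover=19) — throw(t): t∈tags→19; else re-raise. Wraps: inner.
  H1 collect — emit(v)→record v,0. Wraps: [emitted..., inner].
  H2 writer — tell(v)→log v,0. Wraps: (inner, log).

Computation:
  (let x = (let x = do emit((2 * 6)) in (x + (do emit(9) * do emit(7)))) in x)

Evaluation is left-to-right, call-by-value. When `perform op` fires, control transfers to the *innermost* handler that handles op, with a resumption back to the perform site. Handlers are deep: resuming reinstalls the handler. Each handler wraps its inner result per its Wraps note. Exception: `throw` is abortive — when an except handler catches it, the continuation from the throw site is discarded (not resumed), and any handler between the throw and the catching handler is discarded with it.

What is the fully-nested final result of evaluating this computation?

Answer: ([12, 9, 7, 0], ())

Evaluation trace:
emit(12) @ H1 ⇒ out+=12
emit(9) @ H1 ⇒ out+=9
emit(7) @ H1 ⇒ out+=7
H0 returns 0
H1 returns [12, 9, 7, 0]
H2 returns ([12, 9, 7, 0], ())
= ([12, 9, 7, 0], ())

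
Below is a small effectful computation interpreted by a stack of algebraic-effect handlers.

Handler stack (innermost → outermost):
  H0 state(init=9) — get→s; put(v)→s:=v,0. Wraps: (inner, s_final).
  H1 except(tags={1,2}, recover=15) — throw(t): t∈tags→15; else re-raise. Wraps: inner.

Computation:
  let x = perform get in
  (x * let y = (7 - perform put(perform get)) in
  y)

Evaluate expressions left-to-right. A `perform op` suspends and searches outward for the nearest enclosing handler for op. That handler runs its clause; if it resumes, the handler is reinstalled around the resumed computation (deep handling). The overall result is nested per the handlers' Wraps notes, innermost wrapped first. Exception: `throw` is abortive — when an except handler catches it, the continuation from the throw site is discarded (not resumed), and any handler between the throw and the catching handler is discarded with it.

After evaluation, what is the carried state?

Answer: 9

Step-by-step:
get @ H0 ⇒ 9
get @ H0 ⇒ 9
put(9) @ H0 ⇒ s:=9
H0 returns (63, 9)
H1 returns (63, 9)
= (63, 9)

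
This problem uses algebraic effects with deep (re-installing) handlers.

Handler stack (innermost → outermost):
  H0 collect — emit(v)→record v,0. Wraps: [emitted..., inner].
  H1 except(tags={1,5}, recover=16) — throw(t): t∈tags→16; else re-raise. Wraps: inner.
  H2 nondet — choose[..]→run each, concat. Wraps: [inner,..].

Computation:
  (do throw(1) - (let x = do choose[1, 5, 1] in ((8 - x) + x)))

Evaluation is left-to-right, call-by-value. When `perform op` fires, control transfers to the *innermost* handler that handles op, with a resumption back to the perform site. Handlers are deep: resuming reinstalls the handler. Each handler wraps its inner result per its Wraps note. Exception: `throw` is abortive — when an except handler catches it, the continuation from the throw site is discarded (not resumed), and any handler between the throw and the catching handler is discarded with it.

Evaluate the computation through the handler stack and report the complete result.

Step-by-step:
throw(1) @ H1 caught ⇒ 16
H2 returns [16]
= [16]

Answer: [16]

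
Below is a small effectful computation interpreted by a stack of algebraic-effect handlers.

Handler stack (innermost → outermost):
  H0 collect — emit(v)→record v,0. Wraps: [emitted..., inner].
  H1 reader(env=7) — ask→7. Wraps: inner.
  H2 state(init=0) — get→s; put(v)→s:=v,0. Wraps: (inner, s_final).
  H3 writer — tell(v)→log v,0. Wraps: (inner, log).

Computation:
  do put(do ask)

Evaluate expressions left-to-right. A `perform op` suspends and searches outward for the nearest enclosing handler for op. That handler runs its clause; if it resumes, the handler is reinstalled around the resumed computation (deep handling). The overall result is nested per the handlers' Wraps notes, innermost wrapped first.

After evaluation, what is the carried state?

Answer: 7

Evaluation trace:
ask @ H1 ⇒ 7
put(7) @ H2 ⇒ s:=7
H0 returns [0]
H1 returns [0]
H2 returns ([0], 7)
H3 returns (([0], 7), ())
= (([0], 7), ())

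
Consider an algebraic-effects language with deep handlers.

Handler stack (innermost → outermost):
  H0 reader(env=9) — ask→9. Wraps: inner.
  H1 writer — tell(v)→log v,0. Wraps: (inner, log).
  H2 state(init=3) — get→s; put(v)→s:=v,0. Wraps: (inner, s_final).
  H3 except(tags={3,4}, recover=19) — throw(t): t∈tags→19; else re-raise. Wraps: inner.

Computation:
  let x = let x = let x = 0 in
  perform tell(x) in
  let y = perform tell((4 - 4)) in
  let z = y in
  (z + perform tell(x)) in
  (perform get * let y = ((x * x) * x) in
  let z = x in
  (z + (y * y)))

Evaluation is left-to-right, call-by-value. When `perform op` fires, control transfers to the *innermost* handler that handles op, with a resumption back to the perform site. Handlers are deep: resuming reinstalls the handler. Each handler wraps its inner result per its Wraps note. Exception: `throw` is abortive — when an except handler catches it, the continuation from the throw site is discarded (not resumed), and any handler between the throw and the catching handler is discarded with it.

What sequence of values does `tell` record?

Answer: (0, 0, 0)

Working:
tell(0) @ H1 ⇒ log+=0
tell(0) @ H1 ⇒ log+=0
tell(0) @ H1 ⇒ log+=0
get @ H2 ⇒ 3
H0 returns 0
H1 returns (0, (0, 0, 0))
H2 returns ((0, (0, 0, 0)), 3)
H3 returns ((0, (0, 0, 0)), 3)
= ((0, (0, 0, 0)), 3)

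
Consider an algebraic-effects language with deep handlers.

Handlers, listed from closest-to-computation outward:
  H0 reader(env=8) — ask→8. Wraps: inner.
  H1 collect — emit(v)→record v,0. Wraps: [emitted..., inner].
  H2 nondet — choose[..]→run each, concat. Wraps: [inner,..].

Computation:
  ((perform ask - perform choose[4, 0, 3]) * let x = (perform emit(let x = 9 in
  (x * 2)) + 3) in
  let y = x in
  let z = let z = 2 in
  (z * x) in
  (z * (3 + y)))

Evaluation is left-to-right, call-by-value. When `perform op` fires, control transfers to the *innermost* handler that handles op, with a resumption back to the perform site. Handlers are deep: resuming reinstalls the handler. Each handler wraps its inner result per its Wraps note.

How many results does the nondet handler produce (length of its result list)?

Working:
ask @ H0 ⇒ 8
choose[4, 0, 3] @ H2
  branch[0] choose=4:
    emit(18) @ H1 ⇒ out+=18
    H0 returns 144
    H1 returns [18, 144]
    H2 returns [[18, 144]]
  branch[1] choose=0:
    emit(18) @ H1 ⇒ out+=18
    H0 returns 288
    H1 returns [18, 288]
    H2 returns [[18, 288]]
  branch[2] choose=3:
    emit(18) @ H1 ⇒ out+=18
    H0 returns 180
    H1 returns [18, 180]
    H2 returns [[18, 180]]
= [[18, 144], [18, 288], [18, 180]]

Answer: 3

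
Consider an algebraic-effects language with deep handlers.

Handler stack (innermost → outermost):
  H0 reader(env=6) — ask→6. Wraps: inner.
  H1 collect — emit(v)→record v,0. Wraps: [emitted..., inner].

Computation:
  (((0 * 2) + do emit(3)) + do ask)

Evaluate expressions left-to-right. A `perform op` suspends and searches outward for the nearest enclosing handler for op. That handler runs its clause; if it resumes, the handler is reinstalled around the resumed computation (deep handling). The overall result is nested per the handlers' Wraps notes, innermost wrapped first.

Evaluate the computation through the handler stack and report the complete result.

Step-by-step:
emit(3) @ H1 ⇒ out+=3
ask @ H0 ⇒ 6
H0 returns 6
H1 returns [3, 6]
= [3, 6]

Answer: [3, 6]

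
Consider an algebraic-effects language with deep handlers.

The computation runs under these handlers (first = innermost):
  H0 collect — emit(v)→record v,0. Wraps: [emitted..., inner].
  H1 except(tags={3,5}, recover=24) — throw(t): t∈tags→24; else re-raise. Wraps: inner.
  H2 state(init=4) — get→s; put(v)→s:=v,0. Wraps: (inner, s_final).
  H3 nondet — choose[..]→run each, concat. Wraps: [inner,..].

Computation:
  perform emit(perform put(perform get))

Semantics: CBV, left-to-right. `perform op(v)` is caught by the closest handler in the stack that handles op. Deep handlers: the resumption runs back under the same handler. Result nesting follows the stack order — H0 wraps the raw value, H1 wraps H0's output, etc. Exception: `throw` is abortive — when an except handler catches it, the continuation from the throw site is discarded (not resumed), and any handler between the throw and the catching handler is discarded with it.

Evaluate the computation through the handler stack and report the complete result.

Step-by-step:
get @ H2 ⇒ 4
put(4) @ H2 ⇒ s:=4
emit(0) @ H0 ⇒ out+=0
H0 returns [0, 0]
H1 returns [0, 0]
H2 returns ([0, 0], 4)
H3 returns [([0, 0], 4)]
= [([0, 0], 4)]

Answer: [([0, 0], 4)]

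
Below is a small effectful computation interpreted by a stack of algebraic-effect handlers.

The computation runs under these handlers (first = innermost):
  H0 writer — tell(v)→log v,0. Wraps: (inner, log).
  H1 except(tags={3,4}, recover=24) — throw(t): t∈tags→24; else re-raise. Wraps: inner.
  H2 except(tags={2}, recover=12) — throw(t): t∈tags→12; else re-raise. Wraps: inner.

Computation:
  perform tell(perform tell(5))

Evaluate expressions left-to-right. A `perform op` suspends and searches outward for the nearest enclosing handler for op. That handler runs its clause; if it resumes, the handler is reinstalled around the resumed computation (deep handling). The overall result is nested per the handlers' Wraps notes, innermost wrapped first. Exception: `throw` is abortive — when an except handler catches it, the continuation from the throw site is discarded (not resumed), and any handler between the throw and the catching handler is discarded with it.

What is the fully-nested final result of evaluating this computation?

Answer: (0, (5, 0))

Evaluation trace:
tell(5) @ H0 ⇒ log+=5
tell(0) @ H0 ⇒ log+=0
H0 returns (0, (5, 0))
H1 returns (0, (5, 0))
H2 returns (0, (5, 0))
= (0, (5, 0))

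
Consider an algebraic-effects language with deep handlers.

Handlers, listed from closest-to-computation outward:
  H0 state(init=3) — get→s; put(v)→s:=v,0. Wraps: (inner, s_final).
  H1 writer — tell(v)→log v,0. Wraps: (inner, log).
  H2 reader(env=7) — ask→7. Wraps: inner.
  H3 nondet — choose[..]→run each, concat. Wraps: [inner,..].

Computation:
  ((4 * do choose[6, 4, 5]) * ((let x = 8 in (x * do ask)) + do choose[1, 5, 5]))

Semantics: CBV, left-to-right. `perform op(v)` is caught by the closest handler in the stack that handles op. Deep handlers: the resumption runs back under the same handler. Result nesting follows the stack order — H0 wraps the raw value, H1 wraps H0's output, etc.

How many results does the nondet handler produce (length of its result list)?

Answer: 9

Evaluation trace:
choose[6, 4, 5] @ H3
  branch[0] choose=6:
    ask @ H2 ⇒ 7
    choose[1, 5, 5] @ H3
      branch[0] choose=1:
        H0 returns (1368, 3)
        H1 returns ((1368, 3), ())
        H2 returns ((1368, 3), ())
        H3 returns [((1368, 3), ())]
      branch[1] choose=5:
        H0 returns (1464, 3)
        H1 returns ((1464, 3), ())
        H2 returns ((1464, 3), ())
        H3 returns [((1464, 3), ())]
      branch[2] choose=5:
        H0 returns (1464, 3)
        H1 returns ((1464, 3), ())
        H2 returns ((1464, 3), ())
        H3 returns [((1464, 3), ())]
  branch[1] choose=4:
    ask @ H2 ⇒ 7
    choose[1, 5, 5] @ H3
      branch[0] choose=1:
        H0 returns (912, 3)
        H1 returns ((912, 3), ())
        H2 returns ((912, 3), ())
        H3 returns [((912, 3), ())]
      branch[1] choose=5:
        H0 returns (976, 3)
        H1 returns ((976, 3), ())
        H2 returns ((976, 3), ())
        H3 returns [((976, 3), ())]
      branch[2] choose=5:
        H0 returns (976, 3)
        H1 returns ((976, 3), ())
        H2 returns ((976, 3), ())
        H3 returns [((976, 3), ())]
  branch[2] choose=5:
    ask @ H2 ⇒ 7
    choose[1, 5, 5] @ H3
      branch[0] choose=1:
        H0 returns (1140, 3)
        H1 returns ((1140, 3), ())
        H2 returns ((1140, 3), ())
        H3 returns [((1140, 3), ())]
      branch[1] choose=5:
        H0 returns (1220, 3)
        H1 returns ((1220, 3), ())
        H2 returns ((1220, 3), ())
        H3 returns [((1220, 3), ())]
      branch[2] choose=5:
        H0 returns (1220, 3)
        H1 returns ((1220, 3), ())
        H2 returns ((1220, 3), ())
        H3 returns [((1220, 3), ())]
= [((1368, 3), ()), ((1464, 3), ()), ((1464, 3), ()), ((912, 3), ()), ((976, 3), ()), ((976, 3), ()), ((1140, 3), ()), ((1220, 3), ()), ((1220, 3), ())]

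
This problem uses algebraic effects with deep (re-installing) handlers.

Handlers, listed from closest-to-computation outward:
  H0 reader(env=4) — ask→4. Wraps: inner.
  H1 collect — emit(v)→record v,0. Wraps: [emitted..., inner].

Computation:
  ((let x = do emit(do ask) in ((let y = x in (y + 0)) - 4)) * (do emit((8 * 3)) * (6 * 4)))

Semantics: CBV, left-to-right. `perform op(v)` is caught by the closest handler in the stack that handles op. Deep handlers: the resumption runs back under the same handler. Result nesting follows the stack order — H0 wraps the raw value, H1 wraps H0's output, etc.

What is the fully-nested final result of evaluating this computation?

Answer: [4, 24, 0]

Step-by-step:
ask @ H0 ⇒ 4
emit(4) @ H1 ⇒ out+=4
emit(24) @ H1 ⇒ out+=24
H0 returns 0
H1 returns [4, 24, 0]
= [4, 24, 0]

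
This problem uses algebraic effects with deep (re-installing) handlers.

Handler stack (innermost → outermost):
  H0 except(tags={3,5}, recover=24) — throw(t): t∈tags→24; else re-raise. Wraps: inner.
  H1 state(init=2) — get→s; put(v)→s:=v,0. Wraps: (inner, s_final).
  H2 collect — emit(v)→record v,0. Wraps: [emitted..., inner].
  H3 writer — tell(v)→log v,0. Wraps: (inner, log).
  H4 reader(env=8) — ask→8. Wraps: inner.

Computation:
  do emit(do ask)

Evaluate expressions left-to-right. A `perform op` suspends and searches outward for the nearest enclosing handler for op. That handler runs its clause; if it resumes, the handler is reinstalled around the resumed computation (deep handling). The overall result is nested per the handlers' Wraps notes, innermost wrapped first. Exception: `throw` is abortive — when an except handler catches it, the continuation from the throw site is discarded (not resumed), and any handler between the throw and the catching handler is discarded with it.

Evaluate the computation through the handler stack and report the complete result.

Evaluation trace:
ask @ H4 ⇒ 8
emit(8) @ H2 ⇒ out+=8
H0 returns 0
H1 returns (0, 2)
H2 returns [8, (0, 2)]
H3 returns ([8, (0, 2)], ())
H4 returns ([8, (0, 2)], ())
= ([8, (0, 2)], ())

Answer: ([8, (0, 2)], ())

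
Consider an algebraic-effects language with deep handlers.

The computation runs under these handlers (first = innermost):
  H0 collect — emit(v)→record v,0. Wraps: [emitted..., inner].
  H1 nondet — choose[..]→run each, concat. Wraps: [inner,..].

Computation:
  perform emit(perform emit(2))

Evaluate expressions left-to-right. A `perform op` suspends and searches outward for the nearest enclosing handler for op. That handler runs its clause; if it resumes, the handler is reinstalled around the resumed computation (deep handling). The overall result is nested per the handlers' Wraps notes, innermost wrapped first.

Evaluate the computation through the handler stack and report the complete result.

Step-by-step:
emit(2) @ H0 ⇒ out+=2
emit(0) @ H0 ⇒ out+=0
H0 returns [2, 0, 0]
H1 returns [[2, 0, 0]]
= [[2, 0, 0]]

Answer: [[2, 0, 0]]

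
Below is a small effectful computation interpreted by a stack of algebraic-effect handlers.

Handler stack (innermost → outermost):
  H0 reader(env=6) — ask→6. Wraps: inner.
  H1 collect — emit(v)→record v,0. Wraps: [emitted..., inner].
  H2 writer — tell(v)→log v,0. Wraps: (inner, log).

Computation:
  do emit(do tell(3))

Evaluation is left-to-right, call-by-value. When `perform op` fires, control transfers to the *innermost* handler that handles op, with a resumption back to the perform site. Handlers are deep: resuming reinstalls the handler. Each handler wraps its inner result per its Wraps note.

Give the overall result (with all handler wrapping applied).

Answer: ([0, 0], (3))

Working:
tell(3) @ H2 ⇒ log+=3
emit(0) @ H1 ⇒ out+=0
H0 returns 0
H1 returns [0, 0]
H2 returns ([0, 0], (3))
= ([0, 0], (3))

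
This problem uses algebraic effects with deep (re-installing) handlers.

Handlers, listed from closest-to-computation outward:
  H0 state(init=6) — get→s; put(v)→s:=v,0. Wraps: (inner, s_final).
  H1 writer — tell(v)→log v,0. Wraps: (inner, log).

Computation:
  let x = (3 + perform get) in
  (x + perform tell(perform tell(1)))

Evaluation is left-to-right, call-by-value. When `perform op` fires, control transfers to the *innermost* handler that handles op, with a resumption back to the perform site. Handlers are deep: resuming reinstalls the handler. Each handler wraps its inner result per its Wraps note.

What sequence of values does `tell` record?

Step-by-step:
get @ H0 ⇒ 6
tell(1) @ H1 ⇒ log+=1
tell(0) @ H1 ⇒ log+=0
H0 returns (9, 6)
H1 returns ((9, 6), (1, 0))
= ((9, 6), (1, 0))

Answer: (1, 0)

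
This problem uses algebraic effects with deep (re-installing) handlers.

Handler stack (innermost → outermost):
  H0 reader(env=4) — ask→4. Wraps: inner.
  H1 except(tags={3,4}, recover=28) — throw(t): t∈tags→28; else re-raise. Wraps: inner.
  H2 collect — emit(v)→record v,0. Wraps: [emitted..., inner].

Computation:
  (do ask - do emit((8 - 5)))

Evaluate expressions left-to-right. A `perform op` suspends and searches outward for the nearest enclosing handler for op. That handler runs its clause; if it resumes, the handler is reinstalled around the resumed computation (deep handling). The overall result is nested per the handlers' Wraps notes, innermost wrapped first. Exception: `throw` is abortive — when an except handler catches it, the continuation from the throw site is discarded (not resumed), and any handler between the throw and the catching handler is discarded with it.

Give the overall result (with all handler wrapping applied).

Answer: [3, 4]

Step-by-step:
ask @ H0 ⇒ 4
emit(3) @ H2 ⇒ out+=3
H0 returns 4
H1 returns 4
H2 returns [3, 4]
= [3, 4]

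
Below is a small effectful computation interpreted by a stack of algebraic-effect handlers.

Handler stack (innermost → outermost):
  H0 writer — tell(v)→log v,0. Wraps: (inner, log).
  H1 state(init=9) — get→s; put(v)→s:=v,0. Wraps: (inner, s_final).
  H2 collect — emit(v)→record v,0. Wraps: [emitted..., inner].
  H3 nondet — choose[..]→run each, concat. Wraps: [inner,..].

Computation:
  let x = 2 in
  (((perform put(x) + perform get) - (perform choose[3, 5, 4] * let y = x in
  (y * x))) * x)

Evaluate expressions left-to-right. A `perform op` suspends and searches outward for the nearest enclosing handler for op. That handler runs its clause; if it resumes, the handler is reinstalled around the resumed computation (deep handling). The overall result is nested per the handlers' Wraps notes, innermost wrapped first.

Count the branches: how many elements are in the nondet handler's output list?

Answer: 3

Evaluation trace:
put(2) @ H1 ⇒ s:=2
get @ H1 ⇒ 2
choose[3, 5, 4] @ H3
  branch[0] choose=3:
    H0 returns (-20, ())
    H1 returns ((-20, ()), 2)
    H2 returns [((-20, ()), 2)]
    H3 returns [[((-20, ()), 2)]]
  branch[1] choose=5:
    H0 returns (-36, ())
    H1 returns ((-36, ()), 2)
    H2 returns [((-36, ()), 2)]
    H3 returns [[((-36, ()), 2)]]
  branch[2] choose=4:
    H0 returns (-28, ())
    H1 returns ((-28, ()), 2)
    H2 returns [((-28, ()), 2)]
    H3 returns [[((-28, ()), 2)]]
= [[((-20, ()), 2)], [((-36, ()), 2)], [((-28, ()), 2)]]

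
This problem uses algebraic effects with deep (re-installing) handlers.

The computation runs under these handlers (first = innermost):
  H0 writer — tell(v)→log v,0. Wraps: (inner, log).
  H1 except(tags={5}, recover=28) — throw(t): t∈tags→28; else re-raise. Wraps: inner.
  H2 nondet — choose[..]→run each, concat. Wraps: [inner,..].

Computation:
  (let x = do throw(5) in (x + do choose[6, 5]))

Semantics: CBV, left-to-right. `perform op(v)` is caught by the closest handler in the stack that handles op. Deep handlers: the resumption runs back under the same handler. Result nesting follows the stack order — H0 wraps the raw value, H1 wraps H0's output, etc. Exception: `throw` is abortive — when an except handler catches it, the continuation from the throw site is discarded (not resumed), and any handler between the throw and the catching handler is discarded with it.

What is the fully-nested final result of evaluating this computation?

Evaluation trace:
throw(5) @ H1 caught ⇒ 28
H2 returns [28]
= [28]

Answer: [28]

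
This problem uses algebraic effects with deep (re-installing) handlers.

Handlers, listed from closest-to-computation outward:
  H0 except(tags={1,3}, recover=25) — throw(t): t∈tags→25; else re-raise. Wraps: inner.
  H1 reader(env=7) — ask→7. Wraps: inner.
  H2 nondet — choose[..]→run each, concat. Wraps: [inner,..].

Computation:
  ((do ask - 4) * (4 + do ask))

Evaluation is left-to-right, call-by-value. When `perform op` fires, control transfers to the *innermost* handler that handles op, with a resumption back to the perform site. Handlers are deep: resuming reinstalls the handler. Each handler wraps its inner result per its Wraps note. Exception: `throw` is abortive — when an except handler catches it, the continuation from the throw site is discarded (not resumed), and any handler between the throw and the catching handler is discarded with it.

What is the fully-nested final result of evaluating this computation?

Working:
ask @ H1 ⇒ 7
ask @ H1 ⇒ 7
H0 returns 33
H1 returns 33
H2 returns [33]
= [33]

Answer: [33]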